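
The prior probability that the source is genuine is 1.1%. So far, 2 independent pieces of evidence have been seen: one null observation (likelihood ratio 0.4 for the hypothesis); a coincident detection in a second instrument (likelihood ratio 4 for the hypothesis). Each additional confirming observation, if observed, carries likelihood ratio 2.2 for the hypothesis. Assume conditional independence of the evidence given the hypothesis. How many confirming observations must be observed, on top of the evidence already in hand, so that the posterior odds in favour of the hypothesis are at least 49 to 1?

11

Prior odds = 0.011/0.989 = 11/989.
Combined Bayes factor of the evidence already in hand = 0.4 × 4 = 1.6.
Odds after that evidence = (11/989) × 1.6 = 88/4945.
Target odds = 49.
Need 2.2ⁿ ≥ 49 ÷ (88/4945) = 242305/88.
2.2¹⁰ ≈2655.99 falls short of 242305/88 but 2.2¹¹ ≈5843.18 reaches it, so n = 11.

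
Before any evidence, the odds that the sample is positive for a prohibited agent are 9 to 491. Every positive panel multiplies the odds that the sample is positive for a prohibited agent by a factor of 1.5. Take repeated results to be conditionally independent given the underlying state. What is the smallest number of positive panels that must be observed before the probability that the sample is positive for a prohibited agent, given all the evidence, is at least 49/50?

Prior odds = 9/491.
Likelihood ratio per positive panel = 1.5.
Target odds: 0.98 ÷ 0.02 = 49.
Need (9/491) × 1.5ⁿ ≥ 49, i.e. 1.5ⁿ ≥ 24059/9.
1.5¹⁹ ≈2216.84 falls short of 24059/9 but 1.5²⁰ ≈3325.26 reaches it, so n = 20.

20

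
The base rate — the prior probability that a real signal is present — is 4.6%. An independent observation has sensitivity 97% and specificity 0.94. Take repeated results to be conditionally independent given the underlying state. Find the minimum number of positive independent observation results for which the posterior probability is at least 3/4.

Prior odds = 0.046/0.954 = 23/477.
False-positive rate = 1 − 0.94 = 0.06; likelihood ratio of a positive = 0.97/0.06 = 97/6.
Target odds: 0.75 ÷ 0.25 = 3.
Need (23/477) × (97/6)ⁿ ≥ 3, i.e. (97/6)ⁿ ≥ 1431/23.
(97/6)¹ = 97/6 falls short of 1431/23 but (97/6)² = 9409/36 reaches it, so n = 2.

2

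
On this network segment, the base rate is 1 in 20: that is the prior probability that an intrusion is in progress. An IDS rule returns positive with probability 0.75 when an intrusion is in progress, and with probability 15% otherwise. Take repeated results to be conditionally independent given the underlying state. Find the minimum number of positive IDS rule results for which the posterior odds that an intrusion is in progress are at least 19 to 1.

Prior odds: 0.05 ÷ 0.95 = 1/19.
Likelihood ratio of a positive result = 0.75/0.15 = 5.
Target odds = 19.
Require 5ⁿ ≥ 19 ÷ (1/19) = 361.
5³ = 125 falls short of 361 but 5⁴ = 625 reaches it, so n = 4.

4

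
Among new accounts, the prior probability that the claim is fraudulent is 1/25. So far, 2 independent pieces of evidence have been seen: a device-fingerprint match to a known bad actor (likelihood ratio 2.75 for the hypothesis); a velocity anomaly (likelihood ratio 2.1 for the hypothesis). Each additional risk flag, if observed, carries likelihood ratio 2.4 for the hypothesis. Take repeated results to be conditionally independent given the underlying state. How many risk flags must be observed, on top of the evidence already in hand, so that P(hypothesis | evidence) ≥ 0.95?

Prior odds = 0.04/0.96 = 1/24.
Combined Bayes factor of the evidence already in hand = 2.75 × 2.1 = 5.775.
Odds after that evidence = (1/24) × 5.775 = 0.240625.
Target odds = 0.95/0.05 = 19.
Need 2.4ⁿ ≥ 19 ÷ 0.240625 = 6080/77.
2.4⁴ = 33.1776 falls short of 6080/77 but 2.4⁵ = 79.62624 reaches it, so n = 5.

5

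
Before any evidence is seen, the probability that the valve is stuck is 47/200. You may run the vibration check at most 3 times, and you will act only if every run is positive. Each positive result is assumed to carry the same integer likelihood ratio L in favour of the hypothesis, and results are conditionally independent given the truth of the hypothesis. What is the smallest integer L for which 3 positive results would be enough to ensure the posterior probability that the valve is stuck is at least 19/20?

4

Prior odds = 0.235/0.765 = 47/153.
Target odds = 0.95/0.05 = 19.
Need L³ ≥ 19 ÷ (47/153) = 2907/47.
3³ = 27 < 2907/47 ≤ 64 = 4³, so L = 4.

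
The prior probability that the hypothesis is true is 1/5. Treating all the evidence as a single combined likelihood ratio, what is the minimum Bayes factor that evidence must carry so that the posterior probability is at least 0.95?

Prior odds = 0.2/0.8 = 0.25.
Target odds = 0.95/0.05 = 19.
Required Bayes factor = 19 ÷ 0.25 = 76.

76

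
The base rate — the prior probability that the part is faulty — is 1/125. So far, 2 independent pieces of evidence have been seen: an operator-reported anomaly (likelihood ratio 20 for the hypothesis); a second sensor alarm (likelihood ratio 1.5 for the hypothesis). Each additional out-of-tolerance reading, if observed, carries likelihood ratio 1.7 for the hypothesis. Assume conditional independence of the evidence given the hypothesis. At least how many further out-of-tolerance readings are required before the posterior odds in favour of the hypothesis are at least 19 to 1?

9

Prior odds = 0.008/0.992 = 1/124.
Combined Bayes factor of the evidence already in hand = 20 × 1.5 = 30.
Odds after that evidence = (1/124) × 30 = 15/62.
Target odds = 19.
Need 1.7ⁿ ≥ 19 ÷ (15/62) = 1178/15.
1.7⁸ ≈69.7576 falls short of 1178/15 but 1.7⁹ ≈118.588 reaches it, so n = 9.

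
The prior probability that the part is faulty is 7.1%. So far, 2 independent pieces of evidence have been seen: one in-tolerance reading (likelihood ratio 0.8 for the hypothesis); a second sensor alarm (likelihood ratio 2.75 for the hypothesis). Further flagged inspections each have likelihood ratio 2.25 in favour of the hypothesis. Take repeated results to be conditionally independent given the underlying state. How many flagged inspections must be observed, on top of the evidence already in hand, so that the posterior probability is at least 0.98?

Prior odds = 0.071/0.929 = 71/929.
Combined Bayes factor of the evidence already in hand = 0.8 × 2.75 = 2.2.
Odds after that evidence = (71/929) × 2.2 = 781/4645.
Target odds = 0.98/0.02 = 49.
Need 2.25ⁿ ≥ 49 ÷ (781/4645) = 227605/781.
2.25⁶ = 531441/4096 falls short of 227605/781 but 2.25⁷ = 4782969/16384 reaches it, so n = 7.

7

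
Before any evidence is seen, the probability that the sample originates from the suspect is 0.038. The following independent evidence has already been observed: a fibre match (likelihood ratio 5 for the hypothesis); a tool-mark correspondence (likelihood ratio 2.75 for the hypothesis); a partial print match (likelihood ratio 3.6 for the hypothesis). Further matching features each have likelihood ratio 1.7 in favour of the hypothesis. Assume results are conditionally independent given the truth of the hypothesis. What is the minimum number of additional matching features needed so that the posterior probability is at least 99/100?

8

Prior odds = 0.038/0.962 = 19/481.
Combined Bayes factor of the evidence already in hand = 5 × 2.75 × 3.6 = 49.5.
Odds after that evidence = (19/481) × 49.5 = 1881/962.
Target odds = 0.99/0.01 = 99.
Need 1.7ⁿ ≥ 99 ÷ (1881/962) = 962/19.
1.7⁷ = 410338673/10000000 falls short of 962/19 but 1.7⁸ ≈69.7576 reaches it, so n = 8.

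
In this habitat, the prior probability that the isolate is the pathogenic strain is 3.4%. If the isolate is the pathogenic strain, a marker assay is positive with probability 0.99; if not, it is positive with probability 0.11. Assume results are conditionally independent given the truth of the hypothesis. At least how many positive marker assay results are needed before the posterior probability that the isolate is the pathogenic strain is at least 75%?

Prior odds = 0.034/0.966 = 17/483.
Likelihood ratio of a positive = 0.99/0.11 = 9.
Target posterior odds = 0.75/0.25 = 3.
Need (17/483) × 9ⁿ ≥ 3, i.e. 9ⁿ ≥ 1449/17.
9² = 81 falls short of 1449/17 but 9³ = 729 reaches it, so n = 3.

3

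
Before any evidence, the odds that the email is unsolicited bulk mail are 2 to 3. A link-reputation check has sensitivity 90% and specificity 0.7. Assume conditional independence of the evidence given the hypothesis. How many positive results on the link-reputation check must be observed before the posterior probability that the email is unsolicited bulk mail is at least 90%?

Prior odds = 2/3.
False-positive rate = 1 − 0.7 = 0.3; likelihood ratio of a positive = 0.9/0.3 = 3.
Target odds: 0.9 ÷ 0.1 = 9.
Need (2/3) × 3ⁿ ≥ 9, i.e. 3ⁿ ≥ 13.5.
3² = 9 falls short of 13.5 but 3³ = 27 reaches it, so n = 3.

3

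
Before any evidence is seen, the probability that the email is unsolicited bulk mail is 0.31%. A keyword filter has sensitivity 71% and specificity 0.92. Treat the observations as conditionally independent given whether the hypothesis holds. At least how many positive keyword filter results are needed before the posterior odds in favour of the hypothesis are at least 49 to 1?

5

Prior odds = 0.0031/0.9969 = 31/9969.
False-positive rate = 1 − 0.92 = 0.08; likelihood ratio of a positive = 0.71/0.08 = 8.875.
Target odds = 49.
Need (31/9969) × 8.875ⁿ ≥ 49, i.e. 8.875ⁿ ≥ 488481/31.
8.875⁴ = 25411681/4096 falls short of 488481/31 but 8.875⁵ ≈55060.7 reaches it, so n = 5.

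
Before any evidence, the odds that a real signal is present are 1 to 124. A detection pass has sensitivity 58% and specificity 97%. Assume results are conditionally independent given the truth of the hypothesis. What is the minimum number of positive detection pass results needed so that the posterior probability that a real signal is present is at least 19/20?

Prior odds = 1/124.
False-positive rate = 1 − 0.97 = 0.03; likelihood ratio of a positive = 0.58/0.03 = 58/3.
Target posterior odds = 0.95/0.05 = 19.
Require (58/3)ⁿ ≥ 19 ÷ (1/124) = 2356.
(58/3)² = 3364/9 falls short of 2356 but (58/3)³ = 195112/27 reaches it, so n = 3.

3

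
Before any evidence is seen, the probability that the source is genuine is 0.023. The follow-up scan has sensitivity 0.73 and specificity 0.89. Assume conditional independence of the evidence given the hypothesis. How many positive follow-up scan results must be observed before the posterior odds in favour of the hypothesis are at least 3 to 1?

Prior odds: 0.023 ÷ 0.977 = 23/977.
False-positive rate = 1 − 0.89 = 0.11; likelihood ratio of a positive = 0.73/0.11 = 73/11.
Target odds = 3.
Need (23/977) × (73/11)ⁿ ≥ 3, i.e. (73/11)ⁿ ≥ 2931/23.
(73/11)² = 5329/121 falls short of 2931/23 but (73/11)³ = 389017/1331 reaches it, so n = 3.

3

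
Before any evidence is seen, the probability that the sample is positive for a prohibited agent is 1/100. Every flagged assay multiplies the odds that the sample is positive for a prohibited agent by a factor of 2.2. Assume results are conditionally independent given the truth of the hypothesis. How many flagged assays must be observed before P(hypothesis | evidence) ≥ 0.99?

Prior odds = 0.01/0.99 = 1/99.
Likelihood ratio per flagged assay = 2.2.
Target odds: 0.99 ÷ 0.01 = 99.
Need (1/99) × 2.2ⁿ ≥ 99, i.e. 2.2ⁿ ≥ 9801.
2.2¹¹ ≈5843.18 falls short of 9801 but 2.2¹² ≈12855 reaches it, so n = 12.

12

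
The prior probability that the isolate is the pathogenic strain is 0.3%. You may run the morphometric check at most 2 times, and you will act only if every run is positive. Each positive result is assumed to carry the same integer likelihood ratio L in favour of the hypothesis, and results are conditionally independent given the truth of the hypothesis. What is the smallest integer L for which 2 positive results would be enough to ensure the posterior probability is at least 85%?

44

Prior odds = 0.003/0.997 = 3/997.
Target odds = 0.85/0.15 = 17/3.
Need L² ≥ 17/3 ÷ (3/997) = 16949/9.
43² = 1849 < 16949/9 ≤ 1936 = 44², so L = 44.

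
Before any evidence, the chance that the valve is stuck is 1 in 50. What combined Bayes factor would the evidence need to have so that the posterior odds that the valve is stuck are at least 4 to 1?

Prior odds = 0.02/0.98 = 1/49.
Target odds = 4.
Required Bayes factor = 4 ÷ (1/49) = 196.

196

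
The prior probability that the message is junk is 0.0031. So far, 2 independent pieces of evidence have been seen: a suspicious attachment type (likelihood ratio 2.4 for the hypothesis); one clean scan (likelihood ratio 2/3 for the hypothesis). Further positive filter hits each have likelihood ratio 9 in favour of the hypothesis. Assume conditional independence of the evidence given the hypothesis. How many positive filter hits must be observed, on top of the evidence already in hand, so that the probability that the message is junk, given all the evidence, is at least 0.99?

5

Prior odds = 0.0031/0.9969 = 31/9969.
Combined Bayes factor of the evidence already in hand = 2.4 × (2/3) = 1.6.
Odds after that evidence = (31/9969) × 1.6 = 248/49845.
Target odds = 0.99/0.01 = 99.
Need 9ⁿ ≥ 99 ÷ (248/49845) = 4934655/248.
9⁴ = 6561 falls short of 4934655/248 but 9⁵ = 59049 reaches it, so n = 5.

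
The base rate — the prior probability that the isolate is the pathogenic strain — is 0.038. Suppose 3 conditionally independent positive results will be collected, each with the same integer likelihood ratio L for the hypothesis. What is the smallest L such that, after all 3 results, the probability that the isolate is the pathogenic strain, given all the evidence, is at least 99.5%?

Prior odds = 0.038/0.962 = 19/481.
Target odds = 0.995/0.005 = 199.
Need L³ ≥ 199 ÷ (19/481) = 95719/19.
17³ = 4913 < 95719/19 ≤ 5832 = 18³, so L = 18.

18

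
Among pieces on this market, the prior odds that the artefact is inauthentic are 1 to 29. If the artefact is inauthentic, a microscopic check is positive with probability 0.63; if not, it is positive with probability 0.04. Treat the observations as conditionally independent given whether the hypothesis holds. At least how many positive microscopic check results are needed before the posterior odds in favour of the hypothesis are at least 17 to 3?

Prior odds = 1/29.
Likelihood ratio of a positive = 0.63/0.04 = 15.75.
Target odds = 17/3.
Require 15.75ⁿ ≥ 17/3 ÷ (1/29) = 493/3.
15.75¹ = 15.75 falls short of 493/3 but 15.75² = 248.0625 reaches it, so n = 2.

2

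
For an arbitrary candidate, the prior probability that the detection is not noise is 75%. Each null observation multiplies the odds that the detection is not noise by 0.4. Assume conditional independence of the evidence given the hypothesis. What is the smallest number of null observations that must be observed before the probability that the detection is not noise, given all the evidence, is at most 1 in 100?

7

Prior odds: 0.75 ÷ 0.25 = 3.
Likelihood ratio per null observation = 0.4.
Target odds: 0.01 ÷ 0.99 = 1/99.
Require 0.4ⁿ ≤ 1/99 ÷ 3 = 1/297.
0.4⁶ = 64/15625 is still above 1/297 but 0.4⁷ = 128/78125 is at or below it, so n = 7.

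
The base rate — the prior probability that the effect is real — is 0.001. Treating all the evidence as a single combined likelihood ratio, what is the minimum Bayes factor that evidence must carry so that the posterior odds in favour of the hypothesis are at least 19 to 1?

Prior odds = 0.001/0.999 = 1/999.
Target odds = 19.
Required Bayes factor = 19 ÷ (1/999) = 18981.

18981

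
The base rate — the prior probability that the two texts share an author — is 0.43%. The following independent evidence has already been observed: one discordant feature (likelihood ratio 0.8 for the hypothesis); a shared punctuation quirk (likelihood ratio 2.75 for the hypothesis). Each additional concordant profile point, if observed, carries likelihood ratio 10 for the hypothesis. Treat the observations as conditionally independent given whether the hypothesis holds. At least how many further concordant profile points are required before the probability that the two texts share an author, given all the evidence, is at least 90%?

3

Prior odds = 0.0043/0.9957 = 43/9957.
Combined Bayes factor of the evidence already in hand = 0.8 × 2.75 = 2.2.
Odds after that evidence = (43/9957) × 2.2 = 473/49785.
Target odds = 0.9/0.1 = 9.
Need 10ⁿ ≥ 9 ÷ (473/49785) = 448065/473.
10² = 100 falls short of 448065/473 but 10³ = 1000 reaches it, so n = 3.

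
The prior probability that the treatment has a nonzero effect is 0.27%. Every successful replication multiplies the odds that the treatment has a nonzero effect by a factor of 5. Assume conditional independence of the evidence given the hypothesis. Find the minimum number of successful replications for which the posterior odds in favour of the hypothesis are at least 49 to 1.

7

Prior odds = 0.0027/0.9973 = 27/9973.
Likelihood ratio per successful replication = 5.
Target odds = 49.
Require 5ⁿ ≥ 49 ÷ (27/9973) = 488677/27.
5⁶ = 15625 falls short of 488677/27 but 5⁷ = 78125 reaches it, so n = 7.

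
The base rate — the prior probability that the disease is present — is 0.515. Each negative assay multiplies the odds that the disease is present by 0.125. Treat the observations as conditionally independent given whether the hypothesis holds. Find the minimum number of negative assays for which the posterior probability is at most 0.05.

Prior odds = 0.515/0.485 = 103/97.
Likelihood ratio per negative assay = 0.125.
Target odds: 0.05 ÷ 0.95 = 1/19.
Require 0.125ⁿ ≤ 1/19 ÷ (103/97) = 97/1957.
0.125¹ = 0.125 is still above 97/1957 but 0.125² = 0.015625 is at or below it, so n = 2.

2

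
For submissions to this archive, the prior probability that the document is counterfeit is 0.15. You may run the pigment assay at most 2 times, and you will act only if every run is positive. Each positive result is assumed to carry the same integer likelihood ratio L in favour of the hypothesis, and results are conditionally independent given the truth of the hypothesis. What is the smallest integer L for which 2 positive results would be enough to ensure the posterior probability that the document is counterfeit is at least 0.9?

Prior odds = 0.15/0.85 = 3/17.
Target odds = 0.9/0.1 = 9.
Need L² ≥ 9 ÷ (3/17) = 51.
7² = 49 < 51 ≤ 64 = 8², so L = 8.

8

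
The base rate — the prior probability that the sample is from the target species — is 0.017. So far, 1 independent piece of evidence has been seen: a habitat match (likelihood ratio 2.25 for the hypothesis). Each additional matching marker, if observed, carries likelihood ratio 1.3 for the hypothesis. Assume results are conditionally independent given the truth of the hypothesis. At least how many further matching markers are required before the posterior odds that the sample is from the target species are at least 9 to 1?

21

Prior odds = 0.017/0.983 = 17/983.
Bayes factor of the evidence already in hand = 2.25.
Odds after that evidence = (17/983) × 2.25 = 153/3932.
Target odds = 9.
Need 1.3ⁿ ≥ 9 ÷ (153/3932) = 3932/17.
1.3²⁰ ≈190.05 falls short of 3932/17 but 1.3²¹ ≈247.065 reaches it, so n = 21.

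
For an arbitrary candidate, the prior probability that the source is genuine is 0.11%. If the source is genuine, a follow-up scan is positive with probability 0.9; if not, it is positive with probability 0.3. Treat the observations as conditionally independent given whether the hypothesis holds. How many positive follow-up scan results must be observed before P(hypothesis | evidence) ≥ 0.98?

Prior odds = 0.0011/0.9989 = 11/9989.
Likelihood ratio of a positive = 0.9/0.3 = 3.
Target posterior odds = 0.98/0.02 = 49.
Require 3ⁿ ≥ 49 ÷ (11/9989) = 489461/11.
3⁹ = 19683 falls short of 489461/11 but 3¹⁰ = 59049 reaches it, so n = 10.

10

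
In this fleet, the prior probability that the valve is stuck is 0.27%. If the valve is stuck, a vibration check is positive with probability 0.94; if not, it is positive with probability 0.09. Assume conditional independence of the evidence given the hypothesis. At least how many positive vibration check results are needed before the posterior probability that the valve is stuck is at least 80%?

4

Prior odds: 0.0027 ÷ 0.9973 = 27/9973.
Likelihood ratio of a positive = 0.94/0.09 = 94/9.
Target posterior odds = 0.8/0.2 = 4.
Require (94/9)ⁿ ≥ 4 ÷ (27/9973) = 39892/27.
(94/9)³ = 830584/729 falls short of 39892/27 but (94/9)⁴ = 78074896/6561 reaches it, so n = 4.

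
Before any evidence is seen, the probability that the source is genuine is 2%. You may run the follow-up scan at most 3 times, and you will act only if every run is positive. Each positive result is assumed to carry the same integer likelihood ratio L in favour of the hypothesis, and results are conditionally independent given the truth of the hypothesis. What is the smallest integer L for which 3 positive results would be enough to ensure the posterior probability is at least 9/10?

8

Prior odds = 0.02/0.98 = 1/49.
Target odds = 0.9/0.1 = 9.
Need L³ ≥ 9 ÷ (1/49) = 441.
7³ = 343 < 441 ≤ 512 = 8³, so L = 8.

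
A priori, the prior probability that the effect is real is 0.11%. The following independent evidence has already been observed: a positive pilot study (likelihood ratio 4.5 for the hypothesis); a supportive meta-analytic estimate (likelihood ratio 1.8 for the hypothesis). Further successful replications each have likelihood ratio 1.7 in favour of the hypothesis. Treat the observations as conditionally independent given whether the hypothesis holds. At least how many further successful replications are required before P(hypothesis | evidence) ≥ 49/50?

Prior odds = 0.0011/0.9989 = 11/9989.
Combined Bayes factor of the evidence already in hand = 4.5 × 1.8 = 8.1.
Odds after that evidence = (11/9989) × 8.1 = 891/99890.
Target odds = 0.98/0.02 = 49.
Need 1.7ⁿ ≥ 49 ÷ (891/99890) = 4894610/891.
1.7¹⁶ ≈4866.12 falls short of 4894610/891 but 1.7¹⁷ ≈8272.4 reaches it, so n = 17.

17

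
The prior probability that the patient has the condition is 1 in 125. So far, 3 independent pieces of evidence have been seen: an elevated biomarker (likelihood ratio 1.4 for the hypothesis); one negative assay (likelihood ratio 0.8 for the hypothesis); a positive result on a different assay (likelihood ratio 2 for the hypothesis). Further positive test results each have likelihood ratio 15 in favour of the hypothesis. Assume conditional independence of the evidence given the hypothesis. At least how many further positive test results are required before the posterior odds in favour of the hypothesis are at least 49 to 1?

Prior odds = 0.008/0.992 = 1/124.
Combined Bayes factor of the evidence already in hand = 1.4 × 0.8 × 2 = 2.24.
Odds after that evidence = (1/124) × 2.24 = 14/775.
Target odds = 49.
Need 15ⁿ ≥ 49 ÷ (14/775) = 2712.5.
15² = 225 falls short of 2712.5 but 15³ = 3375 reaches it, so n = 3.

3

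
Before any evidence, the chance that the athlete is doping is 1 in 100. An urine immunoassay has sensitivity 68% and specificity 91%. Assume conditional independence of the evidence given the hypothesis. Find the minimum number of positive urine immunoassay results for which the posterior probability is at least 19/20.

4

Prior odds = 0.01/0.99 = 1/99.
False-positive rate = 1 − 0.91 = 0.09; likelihood ratio of a positive = 0.68/0.09 = 68/9.
Target posterior odds = 0.95/0.05 = 19.
Need (1/99) × (68/9)ⁿ ≥ 19, i.e. (68/9)ⁿ ≥ 1881.
(68/9)³ = 314432/729 falls short of 1881 but (68/9)⁴ = 21381376/6561 reaches it, so n = 4.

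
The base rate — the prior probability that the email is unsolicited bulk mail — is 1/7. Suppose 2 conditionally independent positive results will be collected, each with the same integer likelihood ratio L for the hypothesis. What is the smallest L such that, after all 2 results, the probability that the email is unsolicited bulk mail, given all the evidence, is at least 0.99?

Prior odds = (1/7)/(6/7) = 1/6.
Target odds = 0.99/0.01 = 99.
Need L² ≥ 99 ÷ (1/6) = 594.
24² = 576 < 594 ≤ 625 = 25², so L = 25.

25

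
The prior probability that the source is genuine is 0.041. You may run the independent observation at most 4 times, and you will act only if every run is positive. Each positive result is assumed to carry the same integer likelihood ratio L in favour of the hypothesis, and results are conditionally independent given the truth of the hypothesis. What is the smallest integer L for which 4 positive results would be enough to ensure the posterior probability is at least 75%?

Prior odds = 0.041/0.959 = 41/959.
Target odds = 0.75/0.25 = 3.
Need L⁴ ≥ 3 ÷ (41/959) = 2877/41.
2⁴ = 16 < 2877/41 ≤ 81 = 3⁴, so L = 3.

3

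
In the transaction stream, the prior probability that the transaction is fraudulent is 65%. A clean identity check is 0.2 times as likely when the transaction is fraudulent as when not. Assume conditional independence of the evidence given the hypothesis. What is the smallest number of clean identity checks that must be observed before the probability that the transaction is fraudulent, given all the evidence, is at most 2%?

Prior odds = 0.65/0.35 = 13/7.
Likelihood ratio per clean identity check = 0.2.
Target posterior odds = 0.02/0.98 = 1/49.
Need (13/7) × 0.2ⁿ ≤ 1/49, i.e. 0.2ⁿ ≤ 1/91.
0.2² = 0.04 is still above 1/91 but 0.2³ = 0.008 is at or below it, so n = 3.

3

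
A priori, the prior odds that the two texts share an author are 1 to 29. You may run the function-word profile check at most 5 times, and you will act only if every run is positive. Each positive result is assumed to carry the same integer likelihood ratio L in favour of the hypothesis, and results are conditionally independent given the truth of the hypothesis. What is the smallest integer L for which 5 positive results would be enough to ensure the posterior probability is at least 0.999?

8

Prior odds = 1/29.
Target odds = 0.999/0.001 = 999.
Need L⁵ ≥ 999 ÷ (1/29) = 28971.
7⁵ = 16807 < 28971 ≤ 32768 = 8⁵, so L = 8.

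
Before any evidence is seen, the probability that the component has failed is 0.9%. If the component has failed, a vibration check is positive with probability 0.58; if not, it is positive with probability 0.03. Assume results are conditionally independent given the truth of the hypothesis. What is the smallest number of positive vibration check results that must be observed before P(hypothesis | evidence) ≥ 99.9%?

Prior odds = 0.009/0.991 = 9/991.
Likelihood ratio of a positive = 0.58/0.03 = 58/3.
Target posterior odds = 0.999/0.001 = 999.
Require (58/3)ⁿ ≥ 999 ÷ (9/991) = 110001.
(58/3)³ = 195112/27 falls short of 110001 but (58/3)⁴ = 11316496/81 reaches it, so n = 4.

4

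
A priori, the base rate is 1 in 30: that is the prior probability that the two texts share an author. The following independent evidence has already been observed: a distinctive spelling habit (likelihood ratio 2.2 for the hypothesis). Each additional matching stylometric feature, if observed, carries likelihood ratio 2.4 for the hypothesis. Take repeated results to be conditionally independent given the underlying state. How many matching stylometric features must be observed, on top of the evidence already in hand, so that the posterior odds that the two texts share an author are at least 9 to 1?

6

Prior odds = (1/30)/(29/30) = 1/29.
Bayes factor of the evidence already in hand = 2.2.
Odds after that evidence = (1/29) × 2.2 = 11/145.
Target odds = 9.
Need 2.4ⁿ ≥ 9 ÷ (11/145) = 1305/11.
2.4⁵ = 79.62624 falls short of 1305/11 but 2.4⁶ = 2985984/15625 reaches it, so n = 6.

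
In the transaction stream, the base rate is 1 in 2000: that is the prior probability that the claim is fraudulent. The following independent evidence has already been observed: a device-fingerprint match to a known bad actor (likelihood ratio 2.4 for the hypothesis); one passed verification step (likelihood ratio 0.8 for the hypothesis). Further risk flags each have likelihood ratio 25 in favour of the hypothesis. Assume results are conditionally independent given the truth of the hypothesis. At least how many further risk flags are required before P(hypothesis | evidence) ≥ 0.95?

Prior odds = 0.0005/0.9995 = 1/1999.
Combined Bayes factor of the evidence already in hand = 2.4 × 0.8 = 1.92.
Odds after that evidence = (1/1999) × 1.92 = 48/49975.
Target odds = 0.95/0.05 = 19.
Need 25ⁿ ≥ 19 ÷ (48/49975) = 949525/48.
25³ = 15625 falls short of 949525/48 but 25⁴ = 390625 reaches it, so n = 4.

4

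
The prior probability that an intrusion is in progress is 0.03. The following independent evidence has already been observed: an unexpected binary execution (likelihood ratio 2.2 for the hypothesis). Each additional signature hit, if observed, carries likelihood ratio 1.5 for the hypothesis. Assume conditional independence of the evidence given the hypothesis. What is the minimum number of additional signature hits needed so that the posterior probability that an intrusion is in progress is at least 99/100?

18

Prior odds = 0.03/0.97 = 3/97.
Bayes factor of the evidence already in hand = 2.2.
Odds after that evidence = (3/97) × 2.2 = 33/485.
Target odds = 0.99/0.01 = 99.
Need 1.5ⁿ ≥ 99 ÷ (33/485) = 1455.
1.5¹⁷ = 129140163/131072 falls short of 1455 but 1.5¹⁸ = 387420489/262144 reaches it, so n = 18.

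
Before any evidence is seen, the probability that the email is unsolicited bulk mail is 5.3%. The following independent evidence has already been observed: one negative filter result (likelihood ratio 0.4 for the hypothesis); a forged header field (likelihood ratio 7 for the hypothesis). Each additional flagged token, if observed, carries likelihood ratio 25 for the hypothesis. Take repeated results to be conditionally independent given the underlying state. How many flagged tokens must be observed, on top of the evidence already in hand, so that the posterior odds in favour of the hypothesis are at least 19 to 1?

2

Prior odds = 0.053/0.947 = 53/947.
Combined Bayes factor of the evidence already in hand = 0.4 × 7 = 2.8.
Odds after that evidence = (53/947) × 2.8 = 742/4735.
Target odds = 19.
Need 25ⁿ ≥ 19 ÷ (742/4735) = 89965/742.
25¹ = 25 falls short of 89965/742 but 25² = 625 reaches it, so n = 2.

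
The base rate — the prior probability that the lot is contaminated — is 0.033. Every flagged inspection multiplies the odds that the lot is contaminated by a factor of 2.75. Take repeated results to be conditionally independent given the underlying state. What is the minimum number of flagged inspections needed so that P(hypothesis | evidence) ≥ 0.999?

Prior odds = 0.033/0.967 = 33/967.
Likelihood ratio per flagged inspection = 2.75.
Target odds: 0.999 ÷ 0.001 = 999.
Require 2.75ⁿ ≥ 999 ÷ (33/967) = 322011/11.
2.75¹⁰ ≈24735.9 falls short of 322011/11 but 2.75¹¹ ≈68023.6 reaches it, so n = 11.

11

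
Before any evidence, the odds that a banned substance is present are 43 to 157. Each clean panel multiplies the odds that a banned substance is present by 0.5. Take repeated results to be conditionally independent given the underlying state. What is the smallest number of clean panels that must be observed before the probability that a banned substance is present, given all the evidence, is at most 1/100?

5

Prior odds = 43/157.
Likelihood ratio per clean panel = 0.5.
Target odds: 0.01 ÷ 0.99 = 1/99.
Need (43/157) × 0.5ⁿ ≤ 1/99, i.e. 0.5ⁿ ≤ 157/4257.
0.5⁴ = 0.0625 is still above 157/4257 but 0.5⁵ = 0.03125 is at or below it, so n = 5.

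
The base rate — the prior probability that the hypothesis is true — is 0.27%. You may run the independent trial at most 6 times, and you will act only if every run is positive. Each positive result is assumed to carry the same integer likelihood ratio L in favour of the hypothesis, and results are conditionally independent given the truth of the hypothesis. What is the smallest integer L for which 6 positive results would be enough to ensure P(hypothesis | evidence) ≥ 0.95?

5

Prior odds = 0.0027/0.9973 = 27/9973.
Target odds = 0.95/0.05 = 19.
Need L⁶ ≥ 19 ÷ (27/9973) = 189487/27.
4⁶ = 4096 < 189487/27 ≤ 15625 = 5⁶, so L = 5.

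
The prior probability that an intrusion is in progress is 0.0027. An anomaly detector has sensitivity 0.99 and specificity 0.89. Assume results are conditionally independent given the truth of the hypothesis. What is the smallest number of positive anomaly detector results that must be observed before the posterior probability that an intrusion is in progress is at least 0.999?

6

Prior odds: 0.0027 ÷ 0.9973 = 27/9973.
False-positive rate = 1 − 0.89 = 0.11; likelihood ratio of a positive = 0.99/0.11 = 9.
Target posterior odds = 0.999/0.001 = 999.
Require 9ⁿ ≥ 999 ÷ (27/9973) = 369001.
9⁵ = 59049 falls short of 369001 but 9⁶ = 531441 reaches it, so n = 6.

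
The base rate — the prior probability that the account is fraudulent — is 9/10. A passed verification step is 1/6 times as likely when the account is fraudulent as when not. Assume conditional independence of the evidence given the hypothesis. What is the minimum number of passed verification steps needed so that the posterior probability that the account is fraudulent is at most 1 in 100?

Prior odds = 0.9/0.1 = 9.
Likelihood ratio per passed verification step = 1/6.
Target posterior odds = 0.01/0.99 = 1/99.
Need 9 × (1/6)ⁿ ≤ 1/99, i.e. (1/6)ⁿ ≤ 1/891.
(1/6)³ = 1/216 is still above 1/891 but (1/6)⁴ = 1/1296 is at or below it, so n = 4.

4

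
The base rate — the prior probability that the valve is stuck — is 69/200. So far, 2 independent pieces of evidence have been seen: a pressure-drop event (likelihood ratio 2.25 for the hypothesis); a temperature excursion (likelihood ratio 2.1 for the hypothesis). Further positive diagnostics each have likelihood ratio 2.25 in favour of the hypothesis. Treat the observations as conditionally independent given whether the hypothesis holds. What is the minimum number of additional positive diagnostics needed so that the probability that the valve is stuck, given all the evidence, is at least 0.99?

Prior odds = 0.345/0.655 = 69/131.
Combined Bayes factor of the evidence already in hand = 2.25 × 2.1 = 4.725.
Odds after that evidence = (69/131) × 4.725 = 13041/5240.
Target odds = 0.99/0.01 = 99.
Need 2.25ⁿ ≥ 99 ÷ (13041/5240) = 57640/1449.
2.25⁴ = 25.62890625 falls short of 57640/1449 but 2.25⁵ = 59049/1024 reaches it, so n = 5.

5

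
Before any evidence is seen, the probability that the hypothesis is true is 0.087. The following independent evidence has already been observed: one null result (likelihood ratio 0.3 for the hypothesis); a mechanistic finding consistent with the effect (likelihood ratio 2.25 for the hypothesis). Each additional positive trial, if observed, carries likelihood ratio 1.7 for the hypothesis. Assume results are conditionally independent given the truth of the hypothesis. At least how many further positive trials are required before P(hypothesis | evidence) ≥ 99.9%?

Prior odds = 0.087/0.913 = 87/913.
Combined Bayes factor of the evidence already in hand = 0.3 × 2.25 = 0.675.
Odds after that evidence = (87/913) × 0.675 = 2349/36520.
Target odds = 0.999/0.001 = 999.
Need 1.7ⁿ ≥ 999 ÷ (2349/36520) = 1351240/87.
1.7¹⁸ ≈14063.1 falls short of 1351240/87 but 1.7¹⁹ ≈23907.2 reaches it, so n = 19.

19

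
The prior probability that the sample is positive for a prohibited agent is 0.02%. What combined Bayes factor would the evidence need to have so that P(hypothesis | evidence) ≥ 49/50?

Prior odds = 0.0002/0.9998 = 1/4999.
Target odds = 0.98/0.02 = 49.
Required Bayes factor = 49 ÷ (1/4999) = 244951.

244951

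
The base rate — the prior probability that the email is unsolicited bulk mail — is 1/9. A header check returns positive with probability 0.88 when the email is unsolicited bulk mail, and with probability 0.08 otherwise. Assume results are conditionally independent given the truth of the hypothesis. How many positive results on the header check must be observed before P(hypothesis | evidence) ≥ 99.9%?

Prior odds: (1/9) ÷ (8/9) = 0.125.
Likelihood ratio of a positive result = 0.88/0.08 = 11.
Target odds: 0.999 ÷ 0.001 = 999.
Require 11ⁿ ≥ 999 ÷ 0.125 = 7992.
11³ = 1331 falls short of 7992 but 11⁴ = 14641 reaches it, so n = 4.

4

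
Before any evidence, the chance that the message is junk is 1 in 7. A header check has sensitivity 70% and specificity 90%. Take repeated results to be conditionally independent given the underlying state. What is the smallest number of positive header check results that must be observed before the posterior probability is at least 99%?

Prior odds: (1/7) ÷ (6/7) = 1/6.
False-positive rate = 1 − 0.9 = 0.1; likelihood ratio of a positive = 0.7/0.1 = 7.
Target odds: 0.99 ÷ 0.01 = 99.
Require 7ⁿ ≥ 99 ÷ (1/6) = 594.
7³ = 343 falls short of 594 but 7⁴ = 2401 reaches it, so n = 4.

4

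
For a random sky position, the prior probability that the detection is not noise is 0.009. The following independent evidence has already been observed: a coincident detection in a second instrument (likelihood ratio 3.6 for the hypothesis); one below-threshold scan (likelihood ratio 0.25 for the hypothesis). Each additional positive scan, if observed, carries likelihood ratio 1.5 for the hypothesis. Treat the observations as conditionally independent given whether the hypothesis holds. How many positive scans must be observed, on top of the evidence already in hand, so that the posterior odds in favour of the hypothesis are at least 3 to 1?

Prior odds = 0.009/0.991 = 9/991.
Combined Bayes factor of the evidence already in hand = 3.6 × 0.25 = 0.9.
Odds after that evidence = (9/991) × 0.9 = 81/9910.
Target odds = 3.
Need 1.5ⁿ ≥ 3 ÷ (81/9910) = 9910/27.
1.5¹⁴ = 4782969/16384 falls short of 9910/27 but 1.5¹⁵ = 14348907/32768 reaches it, so n = 15.

15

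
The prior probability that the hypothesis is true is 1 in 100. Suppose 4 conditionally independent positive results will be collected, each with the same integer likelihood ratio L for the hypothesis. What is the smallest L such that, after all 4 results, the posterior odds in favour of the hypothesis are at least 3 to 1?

Prior odds = 0.01/0.99 = 1/99.
Target odds = 3.
Need L⁴ ≥ 3 ÷ (1/99) = 297.
4⁴ = 256 < 297 ≤ 625 = 5⁴, so L = 5.

5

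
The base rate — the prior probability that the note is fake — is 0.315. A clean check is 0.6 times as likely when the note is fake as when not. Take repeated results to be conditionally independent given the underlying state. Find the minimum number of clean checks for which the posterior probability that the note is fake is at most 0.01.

8

Prior odds = 0.315/0.685 = 63/137.
Likelihood ratio per clean check = 0.6.
Target posterior odds = 0.01/0.99 = 1/99.
Need (63/137) × 0.6ⁿ ≤ 1/99, i.e. 0.6ⁿ ≤ 137/6237.
0.6⁷ = 2187/78125 is still above 137/6237 but 0.6⁸ = 6561/390625 is at or below it, so n = 8.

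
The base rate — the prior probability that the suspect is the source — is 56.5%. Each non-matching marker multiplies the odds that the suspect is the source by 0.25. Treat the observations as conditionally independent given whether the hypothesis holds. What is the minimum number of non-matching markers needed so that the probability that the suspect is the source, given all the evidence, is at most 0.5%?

Prior odds = 0.565/0.435 = 113/87.
Likelihood ratio per non-matching marker = 0.25.
Target odds: 0.005 ÷ 0.995 = 1/199.
Need (113/87) × 0.25ⁿ ≤ 1/199, i.e. 0.25ⁿ ≤ 87/22487.
0.25⁴ = 0.00390625 is still above 87/22487 but 0.25⁵ = 1/1024 is at or below it, so n = 5.

5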